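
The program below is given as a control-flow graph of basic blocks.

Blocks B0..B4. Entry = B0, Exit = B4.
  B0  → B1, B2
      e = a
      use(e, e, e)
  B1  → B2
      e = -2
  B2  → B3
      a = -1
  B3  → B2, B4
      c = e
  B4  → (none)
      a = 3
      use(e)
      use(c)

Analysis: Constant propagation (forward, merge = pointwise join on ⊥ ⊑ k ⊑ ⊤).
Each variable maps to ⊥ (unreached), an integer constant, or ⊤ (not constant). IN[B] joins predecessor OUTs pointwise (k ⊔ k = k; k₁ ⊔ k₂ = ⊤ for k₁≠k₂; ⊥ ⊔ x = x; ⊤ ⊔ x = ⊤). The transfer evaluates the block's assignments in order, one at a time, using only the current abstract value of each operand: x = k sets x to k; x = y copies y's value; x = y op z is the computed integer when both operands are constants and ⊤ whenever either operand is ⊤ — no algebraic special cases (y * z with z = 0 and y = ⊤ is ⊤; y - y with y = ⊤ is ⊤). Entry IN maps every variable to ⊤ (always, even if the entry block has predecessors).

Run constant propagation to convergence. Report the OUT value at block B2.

Answer: {a: -1, b: ⊤, c: ⊤, d: ⊤, e: ⊤, f: ⊤}

Working:
Per-block solution:
  B0: | IN=(all ⊤) | OUT=(all ⊤)
  B1: | IN=(all ⊤) | OUT={e:-2; rest ⊤}
  B2: | IN=(all ⊤) | OUT={a:-1; rest ⊤}
  B3: | IN={a:-1; rest ⊤} | OUT={a:-1; rest ⊤}
  B4: | IN={a:-1; rest ⊤} | OUT={a:3; rest ⊤}

Merge at B2: IN[B2] = OUT[B0] ⊔ OUT[B1] ⊔ OUT[B3] = {a: ⊤, b: ⊤, c: ⊤, d: ⊤, e: ⊤, f: ⊤}
Applying B2's transfer function to that IN value gives OUT[B2] (row B2 above).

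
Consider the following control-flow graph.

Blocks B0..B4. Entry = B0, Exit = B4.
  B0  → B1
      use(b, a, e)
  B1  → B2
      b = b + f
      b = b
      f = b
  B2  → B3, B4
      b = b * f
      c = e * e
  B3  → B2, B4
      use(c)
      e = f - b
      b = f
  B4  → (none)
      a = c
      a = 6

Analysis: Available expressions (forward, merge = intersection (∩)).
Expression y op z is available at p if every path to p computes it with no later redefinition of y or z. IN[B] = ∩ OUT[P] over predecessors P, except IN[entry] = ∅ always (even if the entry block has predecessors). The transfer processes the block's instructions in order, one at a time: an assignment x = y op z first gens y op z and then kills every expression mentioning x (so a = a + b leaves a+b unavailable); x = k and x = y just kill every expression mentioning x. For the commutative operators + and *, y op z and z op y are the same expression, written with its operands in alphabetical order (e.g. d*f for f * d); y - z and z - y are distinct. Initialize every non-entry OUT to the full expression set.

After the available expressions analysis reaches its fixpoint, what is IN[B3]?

Fixpoint table:
  B0:  IN={}  OUT={}
  B1:  IN={}  OUT={}
  B2:  IN={}  OUT={e*e}
  B3:  IN={e*e}  OUT={}
  B4:  IN={}  OUT={}

Merge at B3: IN[B3] = OUT[B2] = {e*e}

Answer: {e*e}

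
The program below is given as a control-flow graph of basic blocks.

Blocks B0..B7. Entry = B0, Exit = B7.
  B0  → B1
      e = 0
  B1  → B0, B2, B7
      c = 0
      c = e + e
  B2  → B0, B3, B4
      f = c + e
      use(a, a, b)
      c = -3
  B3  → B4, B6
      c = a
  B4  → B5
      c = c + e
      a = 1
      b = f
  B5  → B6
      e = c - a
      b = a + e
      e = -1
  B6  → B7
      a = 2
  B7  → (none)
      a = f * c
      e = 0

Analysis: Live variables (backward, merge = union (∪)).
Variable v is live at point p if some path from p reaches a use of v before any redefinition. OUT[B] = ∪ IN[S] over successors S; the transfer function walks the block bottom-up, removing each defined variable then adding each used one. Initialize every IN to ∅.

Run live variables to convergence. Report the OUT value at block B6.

Answer: {c, f}

Working:
Fixpoint table:
  B0:  IN={a, b, f}  OUT={a, b, e, f}
  B1:  IN={a, b, e, f}  OUT={a, b, c, e, f}
  B2:  IN={a, b, c, e}  OUT={a, b, c, e, f}
  B3:  IN={a, e, f}  OUT={c, e, f}
  B4:  IN={c, e, f}  OUT={a, c, f}
  B5:  IN={a, c, f}  OUT={c, f}
  B6:  IN={c, f}  OUT={c, f}
  B7:  IN={c, f}  OUT={}

Merge at B6: OUT[B6] = IN[B7] = {c, f}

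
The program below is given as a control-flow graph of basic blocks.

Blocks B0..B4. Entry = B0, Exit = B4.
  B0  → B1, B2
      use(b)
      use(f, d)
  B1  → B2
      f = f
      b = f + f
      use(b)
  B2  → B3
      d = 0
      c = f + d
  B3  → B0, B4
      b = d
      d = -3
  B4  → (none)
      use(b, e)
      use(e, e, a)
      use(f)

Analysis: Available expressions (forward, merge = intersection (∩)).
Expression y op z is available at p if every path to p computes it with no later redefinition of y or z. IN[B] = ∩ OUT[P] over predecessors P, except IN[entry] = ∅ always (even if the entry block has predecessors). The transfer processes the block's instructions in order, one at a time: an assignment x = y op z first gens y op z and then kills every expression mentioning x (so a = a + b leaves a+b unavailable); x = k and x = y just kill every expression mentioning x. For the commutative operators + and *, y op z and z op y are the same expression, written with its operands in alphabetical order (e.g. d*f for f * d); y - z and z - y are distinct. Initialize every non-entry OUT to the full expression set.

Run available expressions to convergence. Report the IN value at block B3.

Converged values:
  B0: | IN={} | OUT={}
  B1: | IN={} | OUT={f+f}
  B2: | IN={} | OUT={d+f}
  B3: | IN={d+f} | OUT={}
  B4: | IN={} | OUT={}

Merge at B3: IN[B3] = OUT[B2] = {d+f}

Answer: {d+f}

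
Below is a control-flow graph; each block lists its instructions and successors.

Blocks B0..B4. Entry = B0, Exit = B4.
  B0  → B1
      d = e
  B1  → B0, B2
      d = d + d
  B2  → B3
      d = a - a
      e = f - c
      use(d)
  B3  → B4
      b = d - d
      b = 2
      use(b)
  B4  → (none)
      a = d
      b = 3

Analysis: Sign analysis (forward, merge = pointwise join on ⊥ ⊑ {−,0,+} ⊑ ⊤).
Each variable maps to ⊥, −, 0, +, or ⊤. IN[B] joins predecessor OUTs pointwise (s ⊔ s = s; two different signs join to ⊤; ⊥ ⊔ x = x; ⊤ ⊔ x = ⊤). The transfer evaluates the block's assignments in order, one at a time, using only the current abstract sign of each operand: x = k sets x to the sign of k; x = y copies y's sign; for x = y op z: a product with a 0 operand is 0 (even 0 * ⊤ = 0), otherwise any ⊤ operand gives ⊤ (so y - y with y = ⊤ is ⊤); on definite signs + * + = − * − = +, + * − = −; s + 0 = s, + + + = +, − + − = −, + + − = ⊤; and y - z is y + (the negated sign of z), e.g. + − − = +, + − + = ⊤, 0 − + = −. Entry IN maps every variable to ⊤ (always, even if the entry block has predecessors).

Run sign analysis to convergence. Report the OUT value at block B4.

Fixpoint table:
  B0: | IN=(all ⊤) | OUT=(all ⊤)
  B1: | IN=(all ⊤) | OUT=(all ⊤)
  B2: | IN=(all ⊤) | OUT=(all ⊤)
  B3: | IN=(all ⊤) | OUT={b:+; rest ⊤}
  B4: | IN={b:+; rest ⊤} | OUT={b:+; rest ⊤}

Merge at B4: IN[B4] = OUT[B3] = {a: ⊤, b: +, c: ⊤, d: ⊤, e: ⊤, f: ⊤}
Applying B4's transfer function to that IN value gives OUT[B4] (row B4 above).

Answer: {a: ⊤, b: +, c: ⊤, d: ⊤, e: ⊤, f: ⊤}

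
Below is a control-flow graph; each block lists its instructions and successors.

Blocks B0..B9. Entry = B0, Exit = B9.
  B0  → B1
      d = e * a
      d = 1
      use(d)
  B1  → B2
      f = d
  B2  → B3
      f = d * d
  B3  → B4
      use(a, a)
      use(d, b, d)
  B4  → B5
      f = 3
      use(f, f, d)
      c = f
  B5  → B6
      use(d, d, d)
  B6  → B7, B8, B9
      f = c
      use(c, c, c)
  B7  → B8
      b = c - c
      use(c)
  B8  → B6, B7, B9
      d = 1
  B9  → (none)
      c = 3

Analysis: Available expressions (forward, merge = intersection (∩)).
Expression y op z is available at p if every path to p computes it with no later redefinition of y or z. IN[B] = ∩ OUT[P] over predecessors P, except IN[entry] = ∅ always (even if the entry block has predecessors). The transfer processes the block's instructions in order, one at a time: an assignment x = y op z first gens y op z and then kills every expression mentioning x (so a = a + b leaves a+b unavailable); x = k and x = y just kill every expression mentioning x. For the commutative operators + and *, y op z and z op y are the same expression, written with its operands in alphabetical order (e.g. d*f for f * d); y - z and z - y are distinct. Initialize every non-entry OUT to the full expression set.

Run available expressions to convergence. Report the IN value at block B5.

Fixpoint table:
  B0:   IN={}   OUT={a*e}
  B1:   IN={a*e}   OUT={a*e}
  B2:   IN={a*e}   OUT={a*e, d*d}
  B3:   IN={a*e, d*d}   OUT={a*e, d*d}
  B4:   IN={a*e, d*d}   OUT={a*e, d*d}
  B5:   IN={a*e, d*d}   OUT={a*e, d*d}
  B6:   IN={a*e}   OUT={a*e}
  B7:   IN={a*e}   OUT={a*e, c-c}
  B8:   IN={a*e}   OUT={a*e}
  B9:   IN={a*e}   OUT={a*e}

Merge at B5: IN[B5] = OUT[B4] = {a*e, d*d}

Answer: {a*e, d*d}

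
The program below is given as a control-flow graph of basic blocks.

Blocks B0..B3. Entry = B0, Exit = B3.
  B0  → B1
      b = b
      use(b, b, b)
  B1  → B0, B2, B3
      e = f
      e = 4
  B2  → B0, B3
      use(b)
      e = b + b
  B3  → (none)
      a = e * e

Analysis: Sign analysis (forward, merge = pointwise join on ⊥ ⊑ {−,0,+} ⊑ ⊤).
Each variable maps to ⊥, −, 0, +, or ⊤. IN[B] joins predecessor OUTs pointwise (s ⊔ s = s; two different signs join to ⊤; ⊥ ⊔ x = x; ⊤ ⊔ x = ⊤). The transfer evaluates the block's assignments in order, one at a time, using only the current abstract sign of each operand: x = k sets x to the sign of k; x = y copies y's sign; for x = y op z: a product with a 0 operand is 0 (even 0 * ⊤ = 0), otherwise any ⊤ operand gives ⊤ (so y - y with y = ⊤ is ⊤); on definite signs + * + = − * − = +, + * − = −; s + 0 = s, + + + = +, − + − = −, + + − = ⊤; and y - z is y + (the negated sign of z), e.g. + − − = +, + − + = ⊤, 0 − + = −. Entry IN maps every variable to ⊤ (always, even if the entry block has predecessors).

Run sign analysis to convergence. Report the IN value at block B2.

Converged values:
  B0:  IN=(all ⊤)  OUT=(all ⊤)
  B1:  IN=(all ⊤)  OUT={e:+; rest ⊤}
  B2:  IN={e:+; rest ⊤}  OUT=(all ⊤)
  B3:  IN=(all ⊤)  OUT=(all ⊤)

Merge at B2: IN[B2] = OUT[B1] = {a: ⊤, b: ⊤, c: ⊤, d: ⊤, e: +, f: ⊤}

Answer: {a: ⊤, b: ⊤, c: ⊤, d: ⊤, e: +, f: ⊤}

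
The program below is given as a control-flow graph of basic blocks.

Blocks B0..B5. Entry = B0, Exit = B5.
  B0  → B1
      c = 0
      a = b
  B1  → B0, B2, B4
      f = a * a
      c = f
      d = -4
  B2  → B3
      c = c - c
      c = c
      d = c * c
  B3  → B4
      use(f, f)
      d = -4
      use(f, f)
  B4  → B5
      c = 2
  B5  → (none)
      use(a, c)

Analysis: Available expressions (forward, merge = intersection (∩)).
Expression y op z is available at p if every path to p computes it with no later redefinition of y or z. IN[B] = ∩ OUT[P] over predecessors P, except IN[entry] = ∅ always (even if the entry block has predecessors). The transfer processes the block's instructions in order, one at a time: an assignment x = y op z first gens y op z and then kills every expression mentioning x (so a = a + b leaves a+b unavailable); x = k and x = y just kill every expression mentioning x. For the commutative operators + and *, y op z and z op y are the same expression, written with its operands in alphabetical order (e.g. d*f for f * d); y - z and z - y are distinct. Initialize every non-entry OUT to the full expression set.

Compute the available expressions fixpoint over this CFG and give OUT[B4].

Fixpoint table:
  B0:   IN={}   OUT={}
  B1:   IN={}   OUT={a*a}
  B2:   IN={a*a}   OUT={a*a, c*c}
  B3:   IN={a*a, c*c}   OUT={a*a, c*c}
  B4:   IN={a*a}   OUT={a*a}
  B5:   IN={a*a}   OUT={a*a}

Merge at B4: IN[B4] = OUT[B1] ∩ OUT[B3] = {a*a}
Applying B4's transfer function to that IN value gives OUT[B4] (row B4 above).

Answer: {a*a}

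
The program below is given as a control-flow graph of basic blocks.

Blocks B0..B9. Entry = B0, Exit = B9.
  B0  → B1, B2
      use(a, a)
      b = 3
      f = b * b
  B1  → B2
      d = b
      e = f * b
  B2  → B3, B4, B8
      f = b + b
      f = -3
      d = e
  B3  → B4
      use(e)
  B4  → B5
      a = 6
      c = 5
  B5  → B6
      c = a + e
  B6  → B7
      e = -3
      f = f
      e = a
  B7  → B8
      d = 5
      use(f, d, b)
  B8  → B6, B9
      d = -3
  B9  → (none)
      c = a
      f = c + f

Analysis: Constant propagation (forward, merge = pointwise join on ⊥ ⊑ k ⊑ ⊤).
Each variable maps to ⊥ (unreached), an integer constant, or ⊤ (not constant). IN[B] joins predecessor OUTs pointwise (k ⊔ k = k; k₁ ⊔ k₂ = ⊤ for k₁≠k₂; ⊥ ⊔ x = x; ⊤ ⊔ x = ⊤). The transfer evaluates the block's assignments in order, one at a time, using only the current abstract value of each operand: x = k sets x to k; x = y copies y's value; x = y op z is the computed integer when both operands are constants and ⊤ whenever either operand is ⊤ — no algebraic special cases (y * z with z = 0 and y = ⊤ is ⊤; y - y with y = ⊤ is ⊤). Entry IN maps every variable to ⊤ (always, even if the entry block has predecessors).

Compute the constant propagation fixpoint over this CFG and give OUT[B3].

Per-block solution:
  B0: | IN=(all ⊤) | OUT={b:3, f:9; rest ⊤}
  B1: | IN={b:3, f:9; rest ⊤} | OUT={b:3, d:3, e:27, f:9; rest ⊤}
  B2: | IN={b:3, f:9; rest ⊤} | OUT={b:3, f:-3; rest ⊤}
  B3: | IN={b:3, f:-3; rest ⊤} | OUT={b:3, f:-3; rest ⊤}
  B4: | IN={b:3, f:-3; rest ⊤} | OUT={a:6, b:3, c:5, f:-3; rest ⊤}
  B5: | IN={a:6, b:3, c:5, f:-3; rest ⊤} | OUT={a:6, b:3, f:-3; rest ⊤}
  B6: | IN={b:3, f:-3; rest ⊤} | OUT={b:3, f:-3; rest ⊤}
  B7: | IN={b:3, f:-3; rest ⊤} | OUT={b:3, d:5, f:-3; rest ⊤}
  B8: | IN={b:3, f:-3; rest ⊤} | OUT={b:3, d:-3, f:-3; rest ⊤}
  B9: | IN={b:3, d:-3, f:-3; rest ⊤} | OUT={b:3, d:-3; rest ⊤}

Merge at B3: IN[B3] = OUT[B2] = {a: ⊤, b: 3, c: ⊤, d: ⊤, e: ⊤, f: -3}
Applying B3's transfer function to that IN value gives OUT[B3] (row B3 above).

Answer: {a: ⊤, b: 3, c: ⊤, d: ⊤, e: ⊤, f: -3}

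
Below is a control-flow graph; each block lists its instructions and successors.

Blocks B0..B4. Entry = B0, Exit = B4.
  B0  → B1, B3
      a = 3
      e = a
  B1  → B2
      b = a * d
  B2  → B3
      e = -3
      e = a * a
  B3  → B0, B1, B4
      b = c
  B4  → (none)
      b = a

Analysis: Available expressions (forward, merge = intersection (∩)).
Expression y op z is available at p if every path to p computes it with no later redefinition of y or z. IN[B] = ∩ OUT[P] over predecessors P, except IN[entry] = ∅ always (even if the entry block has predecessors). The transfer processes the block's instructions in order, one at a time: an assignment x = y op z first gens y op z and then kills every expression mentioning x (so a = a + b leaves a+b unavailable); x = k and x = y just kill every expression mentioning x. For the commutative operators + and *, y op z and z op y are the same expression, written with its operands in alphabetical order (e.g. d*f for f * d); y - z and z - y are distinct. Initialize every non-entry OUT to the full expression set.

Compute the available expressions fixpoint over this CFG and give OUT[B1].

Answer: {a*d}

Derivation:
Fixpoint table:
  B0: | IN={} | OUT={}
  B1: | IN={} | OUT={a*d}
  B2: | IN={a*d} | OUT={a*a, a*d}
  B3: | IN={} | OUT={}
  B4: | IN={} | OUT={}

Merge at B1: IN[B1] = OUT[B0] ∩ OUT[B3] = {}
Applying B1's transfer function to that IN value gives OUT[B1] (row B1 above).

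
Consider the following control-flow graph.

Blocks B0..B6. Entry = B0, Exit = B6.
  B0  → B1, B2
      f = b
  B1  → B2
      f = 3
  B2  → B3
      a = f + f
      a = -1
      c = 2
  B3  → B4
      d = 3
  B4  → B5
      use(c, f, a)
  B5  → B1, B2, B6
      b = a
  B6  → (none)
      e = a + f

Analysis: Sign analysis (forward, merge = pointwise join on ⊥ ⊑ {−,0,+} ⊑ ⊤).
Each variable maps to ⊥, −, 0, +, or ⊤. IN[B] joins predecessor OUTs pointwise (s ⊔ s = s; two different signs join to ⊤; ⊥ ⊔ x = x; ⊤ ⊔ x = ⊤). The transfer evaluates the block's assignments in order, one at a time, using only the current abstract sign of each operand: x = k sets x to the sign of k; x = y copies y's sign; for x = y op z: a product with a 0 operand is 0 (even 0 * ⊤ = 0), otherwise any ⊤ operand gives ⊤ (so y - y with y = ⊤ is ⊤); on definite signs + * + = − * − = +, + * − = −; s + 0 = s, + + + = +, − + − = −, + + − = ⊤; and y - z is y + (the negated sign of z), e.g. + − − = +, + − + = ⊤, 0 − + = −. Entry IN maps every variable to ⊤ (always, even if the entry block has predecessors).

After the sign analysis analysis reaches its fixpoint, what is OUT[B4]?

Answer: {a: -, b: ⊤, c: +, d: +, e: ⊤, f: ⊤}

Working:
Converged values:
  B0:   IN=(all ⊤)   OUT=(all ⊤)
  B1:   IN=(all ⊤)   OUT={f:+; rest ⊤}
  B2:   IN=(all ⊤)   OUT={a:-, c:+; rest ⊤}
  B3:   IN={a:-, c:+; rest ⊤}   OUT={a:-, c:+, d:+; rest ⊤}
  B4:   IN={a:-, c:+, d:+; rest ⊤}   OUT={a:-, c:+, d:+; rest ⊤}
  B5:   IN={a:-, c:+, d:+; rest ⊤}   OUT={a:-, b:-, c:+, d:+; rest ⊤}
  B6:   IN={a:-, b:-, c:+, d:+; rest ⊤}   OUT={a:-, b:-, c:+, d:+; rest ⊤}

Merge at B4: IN[B4] = OUT[B3] = {a: -, b: ⊤, c: +, d: +, e: ⊤, f: ⊤}
Applying B4's transfer function to that IN value gives OUT[B4] (row B4 above).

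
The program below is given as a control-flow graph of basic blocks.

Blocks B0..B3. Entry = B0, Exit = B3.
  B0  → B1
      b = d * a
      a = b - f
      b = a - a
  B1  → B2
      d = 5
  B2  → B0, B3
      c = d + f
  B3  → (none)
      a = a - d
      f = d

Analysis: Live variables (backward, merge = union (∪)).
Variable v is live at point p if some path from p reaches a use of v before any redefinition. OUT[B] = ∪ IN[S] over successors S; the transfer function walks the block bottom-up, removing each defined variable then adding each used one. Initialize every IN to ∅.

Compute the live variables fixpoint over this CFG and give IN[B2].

Per-block solution:
  B0:   IN={a, d, f}   OUT={a, f}
  B1:   IN={a, f}   OUT={a, d, f}
  B2:   IN={a, d, f}   OUT={a, d, f}
  B3:   IN={a, d}   OUT={}

Merge at B2: OUT[B2] = IN[B0] ⊔ IN[B3] = {a, d, f}
Applying B2's transfer function to that OUT value gives IN[B2] (row B2 above).

Answer: {a, d, f}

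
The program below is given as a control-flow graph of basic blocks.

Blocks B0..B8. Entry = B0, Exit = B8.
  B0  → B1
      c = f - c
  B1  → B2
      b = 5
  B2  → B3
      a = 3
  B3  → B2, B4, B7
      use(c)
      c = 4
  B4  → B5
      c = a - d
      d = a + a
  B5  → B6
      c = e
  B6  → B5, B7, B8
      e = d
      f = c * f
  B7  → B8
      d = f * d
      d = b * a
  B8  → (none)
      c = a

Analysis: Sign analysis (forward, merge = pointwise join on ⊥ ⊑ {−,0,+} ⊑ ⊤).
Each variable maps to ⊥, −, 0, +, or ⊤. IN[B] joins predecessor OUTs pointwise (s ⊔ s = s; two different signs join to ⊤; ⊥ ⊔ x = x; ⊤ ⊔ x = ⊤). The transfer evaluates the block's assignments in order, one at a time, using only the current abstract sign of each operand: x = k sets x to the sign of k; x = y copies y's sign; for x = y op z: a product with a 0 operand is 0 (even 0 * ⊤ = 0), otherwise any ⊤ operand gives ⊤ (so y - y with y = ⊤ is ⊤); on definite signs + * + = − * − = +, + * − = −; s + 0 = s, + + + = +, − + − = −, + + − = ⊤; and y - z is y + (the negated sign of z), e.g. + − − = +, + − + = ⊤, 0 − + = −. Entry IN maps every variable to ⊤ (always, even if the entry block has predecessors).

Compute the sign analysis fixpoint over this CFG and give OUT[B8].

Answer: {a: +, b: +, c: +, d: +, e: ⊤, f: ⊤}

Trace:
Per-block solution:
  B0:   IN=(all ⊤)   OUT=(all ⊤)
  B1:   IN=(all ⊤)   OUT={b:+; rest ⊤}
  B2:   IN={b:+; rest ⊤}   OUT={a:+, b:+; rest ⊤}
  B3:   IN={a:+, b:+; rest ⊤}   OUT={a:+, b:+, c:+; rest ⊤}
  B4:   IN={a:+, b:+, c:+; rest ⊤}   OUT={a:+, b:+, d:+; rest ⊤}
  B5:   IN={a:+, b:+, d:+; rest ⊤}   OUT={a:+, b:+, d:+; rest ⊤}
  B6:   IN={a:+, b:+, d:+; rest ⊤}   OUT={a:+, b:+, d:+, e:+; rest ⊤}
  B7:   IN={a:+, b:+; rest ⊤}   OUT={a:+, b:+, d:+; rest ⊤}
  B8:   IN={a:+, b:+, d:+; rest ⊤}   OUT={a:+, b:+, c:+, d:+; rest ⊤}

Merge at B8: IN[B8] = OUT[B6] ⊔ OUT[B7] = {a: +, b: +, c: ⊤, d: +, e: ⊤, f: ⊤}
Applying B8's transfer function to that IN value gives OUT[B8] (row B8 above).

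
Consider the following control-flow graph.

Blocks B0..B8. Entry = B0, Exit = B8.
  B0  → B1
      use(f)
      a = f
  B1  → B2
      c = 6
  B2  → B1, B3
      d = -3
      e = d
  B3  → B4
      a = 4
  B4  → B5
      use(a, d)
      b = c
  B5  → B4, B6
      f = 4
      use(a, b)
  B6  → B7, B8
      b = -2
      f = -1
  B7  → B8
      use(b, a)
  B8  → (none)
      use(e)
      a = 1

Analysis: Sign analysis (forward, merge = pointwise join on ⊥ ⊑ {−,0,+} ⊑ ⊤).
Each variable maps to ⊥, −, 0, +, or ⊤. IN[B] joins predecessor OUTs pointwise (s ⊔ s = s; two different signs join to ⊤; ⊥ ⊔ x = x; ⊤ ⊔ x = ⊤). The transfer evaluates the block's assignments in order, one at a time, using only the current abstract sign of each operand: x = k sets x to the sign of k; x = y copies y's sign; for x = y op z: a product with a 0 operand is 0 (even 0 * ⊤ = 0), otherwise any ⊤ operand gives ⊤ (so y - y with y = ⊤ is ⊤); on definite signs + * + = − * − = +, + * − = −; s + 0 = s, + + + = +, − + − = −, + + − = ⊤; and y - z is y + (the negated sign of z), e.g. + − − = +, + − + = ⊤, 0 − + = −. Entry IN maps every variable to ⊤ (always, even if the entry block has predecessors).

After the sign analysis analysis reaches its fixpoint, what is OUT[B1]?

Answer: {a: ⊤, b: ⊤, c: +, d: ⊤, e: ⊤, f: ⊤}

Trace:
Fixpoint table:
  B0:   IN=(all ⊤)   OUT=(all ⊤)
  B1:   IN=(all ⊤)   OUT={c:+; rest ⊤}
  B2:   IN={c:+; rest ⊤}   OUT={c:+, d:-, e:-; rest ⊤}
  B3:   IN={c:+, d:-, e:-; rest ⊤}   OUT={a:+, c:+, d:-, e:-; rest ⊤}
  B4:   IN={a:+, c:+, d:-, e:-; rest ⊤}   OUT={a:+, b:+, c:+, d:-, e:-; rest ⊤}
  B5:   IN={a:+, b:+, c:+, d:-, e:-; rest ⊤}   OUT={a:+, b:+, c:+, d:-, e:-, f:+; rest ⊤}
  B6:   IN={a:+, b:+, c:+, d:-, e:-, f:+; rest ⊤}   OUT={a:+, b:-, c:+, d:-, e:-, f:-; rest ⊤}
  B7:   IN={a:+, b:-, c:+, d:-, e:-, f:-; rest ⊤}   OUT={a:+, b:-, c:+, d:-, e:-, f:-; rest ⊤}
  B8:   IN={a:+, b:-, c:+, d:-, e:-, f:-; rest ⊤}   OUT={a:+, b:-, c:+, d:-, e:-, f:-; rest ⊤}

Merge at B1: IN[B1] = OUT[B0] ⊔ OUT[B2] = {a: ⊤, b: ⊤, c: ⊤, d: ⊤, e: ⊤, f: ⊤}
Applying B1's transfer function to that IN value gives OUT[B1] (row B1 above).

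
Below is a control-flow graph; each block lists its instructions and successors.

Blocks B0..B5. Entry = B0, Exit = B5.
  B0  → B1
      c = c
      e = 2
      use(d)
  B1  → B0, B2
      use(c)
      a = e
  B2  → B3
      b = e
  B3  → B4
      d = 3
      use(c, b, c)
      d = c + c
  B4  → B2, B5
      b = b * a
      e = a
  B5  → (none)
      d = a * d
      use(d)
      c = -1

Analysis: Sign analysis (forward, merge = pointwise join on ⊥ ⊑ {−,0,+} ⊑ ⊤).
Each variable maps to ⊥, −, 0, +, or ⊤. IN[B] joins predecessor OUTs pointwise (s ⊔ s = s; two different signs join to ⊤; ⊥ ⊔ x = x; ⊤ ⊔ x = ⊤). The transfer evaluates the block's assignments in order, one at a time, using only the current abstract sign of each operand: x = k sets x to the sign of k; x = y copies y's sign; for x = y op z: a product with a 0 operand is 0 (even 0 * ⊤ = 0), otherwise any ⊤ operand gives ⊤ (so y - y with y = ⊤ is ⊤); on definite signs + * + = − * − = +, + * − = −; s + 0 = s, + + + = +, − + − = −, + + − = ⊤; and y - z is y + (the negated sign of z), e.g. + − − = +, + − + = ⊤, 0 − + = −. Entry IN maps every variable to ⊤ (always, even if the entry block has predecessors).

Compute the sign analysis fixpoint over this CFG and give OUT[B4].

Answer: {a: +, b: +, c: ⊤, d: ⊤, e: +, f: ⊤}

Derivation:
Converged values:
  B0: | IN=(all ⊤) | OUT={e:+; rest ⊤}
  B1: | IN={e:+; rest ⊤} | OUT={a:+, e:+; rest ⊤}
  B2: | IN={a:+, e:+; rest ⊤} | OUT={a:+, b:+, e:+; rest ⊤}
  B3: | IN={a:+, b:+, e:+; rest ⊤} | OUT={a:+, b:+, e:+; rest ⊤}
  B4: | IN={a:+, b:+, e:+; rest ⊤} | OUT={a:+, b:+, e:+; rest ⊤}
  B5: | IN={a:+, b:+, e:+; rest ⊤} | OUT={a:+, b:+, c:-, e:+; rest ⊤}

Merge at B4: IN[B4] = OUT[B3] = {a: +, b: +, c: ⊤, d: ⊤, e: +, f: ⊤}
Applying B4's transfer function to that IN value gives OUT[B4] (row B4 above).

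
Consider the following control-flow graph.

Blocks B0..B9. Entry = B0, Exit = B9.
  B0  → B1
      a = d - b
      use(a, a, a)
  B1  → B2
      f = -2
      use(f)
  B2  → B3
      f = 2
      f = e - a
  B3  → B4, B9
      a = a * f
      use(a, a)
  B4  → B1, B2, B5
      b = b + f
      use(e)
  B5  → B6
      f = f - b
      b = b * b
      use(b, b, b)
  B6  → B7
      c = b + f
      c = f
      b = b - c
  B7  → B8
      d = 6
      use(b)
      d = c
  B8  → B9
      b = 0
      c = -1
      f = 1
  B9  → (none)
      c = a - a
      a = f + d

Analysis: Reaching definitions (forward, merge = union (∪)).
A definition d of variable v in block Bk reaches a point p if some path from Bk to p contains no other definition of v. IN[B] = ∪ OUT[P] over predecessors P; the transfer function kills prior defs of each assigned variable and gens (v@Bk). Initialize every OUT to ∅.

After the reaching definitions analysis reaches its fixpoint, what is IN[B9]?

Answer: {a@B3, b@B4, b@B8, c@B8, d@B7, f@B2, f@B8}

Working:
Converged values:
  B0:  IN={}  OUT={a@B0}
  B1:  IN={a@B0, a@B3, b@B4, f@B2}  OUT={a@B0, a@B3, b@B4, f@B1}
  B2:  IN={a@B0, a@B3, b@B4, f@B1, f@B2}  OUT={a@B0, a@B3, b@B4, f@B2}
  B3:  IN={a@B0, a@B3, b@B4, f@B2}  OUT={a@B3, b@B4, f@B2}
  B4:  IN={a@B3, b@B4, f@B2}  OUT={a@B3, b@B4, f@B2}
  B5:  IN={a@B3, b@B4, f@B2}  OUT={a@B3, b@B5, f@B5}
  B6:  IN={a@B3, b@B5, f@B5}  OUT={a@B3, b@B6, c@B6, f@B5}
  B7:  IN={a@B3, b@B6, c@B6, f@B5}  OUT={a@B3, b@B6, c@B6, d@B7, f@B5}
  B8:  IN={a@B3, b@B6, c@B6, d@B7, f@B5}  OUT={a@B3, b@B8, c@B8, d@B7, f@B8}
  B9:  IN={a@B3, b@B4, b@B8, c@B8, d@B7, f@B2, f@B8}  OUT={a@B9, b@B4, b@B8, c@B9, d@B7, f@B2, f@B8}

Merge at B9: IN[B9] = OUT[B3] ⊔ OUT[B8] = {a@B3, b@B4, b@B8, c@B8, d@B7, f@B2, f@B8}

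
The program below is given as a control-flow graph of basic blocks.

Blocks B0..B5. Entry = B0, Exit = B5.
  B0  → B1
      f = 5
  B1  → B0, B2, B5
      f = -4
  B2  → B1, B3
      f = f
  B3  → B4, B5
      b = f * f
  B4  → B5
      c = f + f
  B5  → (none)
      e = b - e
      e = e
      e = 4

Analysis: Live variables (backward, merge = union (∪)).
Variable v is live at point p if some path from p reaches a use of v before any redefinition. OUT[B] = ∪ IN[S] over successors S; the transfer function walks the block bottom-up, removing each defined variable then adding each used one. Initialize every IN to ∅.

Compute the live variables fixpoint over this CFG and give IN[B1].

Converged values:
  B0: | IN={b, e} | OUT={b, e}
  B1: | IN={b, e} | OUT={b, e, f}
  B2: | IN={b, e, f} | OUT={b, e, f}
  B3: | IN={e, f} | OUT={b, e, f}
  B4: | IN={b, e, f} | OUT={b, e}
  B5: | IN={b, e} | OUT={}

Merge at B1: OUT[B1] = IN[B0] ⊔ IN[B2] ⊔ IN[B5] = {b, e, f}
Applying B1's transfer function to that OUT value gives IN[B1] (row B1 above).

Answer: {b, e}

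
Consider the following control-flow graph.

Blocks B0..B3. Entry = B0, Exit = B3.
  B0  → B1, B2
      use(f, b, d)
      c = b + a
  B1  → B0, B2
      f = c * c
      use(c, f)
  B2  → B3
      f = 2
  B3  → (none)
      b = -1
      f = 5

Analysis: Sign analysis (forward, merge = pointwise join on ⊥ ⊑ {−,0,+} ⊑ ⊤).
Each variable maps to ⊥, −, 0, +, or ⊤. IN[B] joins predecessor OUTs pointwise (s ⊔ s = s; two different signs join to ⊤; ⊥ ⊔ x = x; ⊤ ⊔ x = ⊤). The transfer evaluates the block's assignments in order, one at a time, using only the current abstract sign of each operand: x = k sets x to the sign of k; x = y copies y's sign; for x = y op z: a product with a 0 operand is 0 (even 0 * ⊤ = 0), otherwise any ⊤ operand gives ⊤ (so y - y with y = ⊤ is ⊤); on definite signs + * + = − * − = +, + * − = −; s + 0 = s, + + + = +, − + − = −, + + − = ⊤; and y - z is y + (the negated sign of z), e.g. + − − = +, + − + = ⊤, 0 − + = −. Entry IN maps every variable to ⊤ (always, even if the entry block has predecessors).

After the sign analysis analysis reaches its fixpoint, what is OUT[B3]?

Answer: {a: ⊤, b: -, c: ⊤, d: ⊤, e: ⊤, f: +}

Derivation:
Fixpoint table:
  B0:   IN=(all ⊤)   OUT=(all ⊤)
  B1:   IN=(all ⊤)   OUT=(all ⊤)
  B2:   IN=(all ⊤)   OUT={f:+; rest ⊤}
  B3:   IN={f:+; rest ⊤}   OUT={b:-, f:+; rest ⊤}

Merge at B3: IN[B3] = OUT[B2] = {a: ⊤, b: ⊤, c: ⊤, d: ⊤, e: ⊤, f: +}
Applying B3's transfer function to that IN value gives OUT[B3] (row B3 above).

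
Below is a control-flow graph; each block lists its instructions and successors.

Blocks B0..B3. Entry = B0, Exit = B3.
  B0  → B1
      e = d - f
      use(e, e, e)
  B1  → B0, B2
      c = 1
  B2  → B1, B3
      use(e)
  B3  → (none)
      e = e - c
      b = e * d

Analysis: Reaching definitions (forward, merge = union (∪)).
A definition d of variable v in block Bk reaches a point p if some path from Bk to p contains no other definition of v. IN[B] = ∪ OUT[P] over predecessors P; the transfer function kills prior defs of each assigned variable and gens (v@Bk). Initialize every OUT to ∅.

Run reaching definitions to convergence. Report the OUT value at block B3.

Converged values:
  B0:  IN={c@B1, e@B0}  OUT={c@B1, e@B0}
  B1:  IN={c@B1, e@B0}  OUT={c@B1, e@B0}
  B2:  IN={c@B1, e@B0}  OUT={c@B1, e@B0}
  B3:  IN={c@B1, e@B0}  OUT={b@B3, c@B1, e@B3}

Merge at B3: IN[B3] = OUT[B2] = {c@B1, e@B0}
Applying B3's transfer function to that IN value gives OUT[B3] (row B3 above).

Answer: {b@B3, c@B1, e@B3}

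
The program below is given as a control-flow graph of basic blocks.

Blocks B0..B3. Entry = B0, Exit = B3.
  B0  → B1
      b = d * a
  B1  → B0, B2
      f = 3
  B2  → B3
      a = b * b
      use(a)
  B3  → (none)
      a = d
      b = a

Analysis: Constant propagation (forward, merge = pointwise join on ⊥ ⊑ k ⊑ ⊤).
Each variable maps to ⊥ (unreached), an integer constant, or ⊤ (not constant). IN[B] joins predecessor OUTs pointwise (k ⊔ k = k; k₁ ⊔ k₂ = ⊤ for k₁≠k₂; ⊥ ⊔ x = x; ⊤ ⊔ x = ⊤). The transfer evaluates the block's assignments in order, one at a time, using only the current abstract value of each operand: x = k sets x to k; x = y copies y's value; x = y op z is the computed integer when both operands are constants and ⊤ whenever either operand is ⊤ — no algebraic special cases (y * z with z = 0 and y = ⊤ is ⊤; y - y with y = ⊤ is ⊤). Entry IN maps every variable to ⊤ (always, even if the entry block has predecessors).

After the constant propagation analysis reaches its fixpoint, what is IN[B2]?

Answer: {a: ⊤, b: ⊤, c: ⊤, d: ⊤, e: ⊤, f: 3}

Derivation:
Fixpoint table:
  B0:   IN=(all ⊤)   OUT=(all ⊤)
  B1:   IN=(all ⊤)   OUT={f:3; rest ⊤}
  B2:   IN={f:3; rest ⊤}   OUT={f:3; rest ⊤}
  B3:   IN={f:3; rest ⊤}   OUT={f:3; rest ⊤}

Merge at B2: IN[B2] = OUT[B1] = {a: ⊤, b: ⊤, c: ⊤, d: ⊤, e: ⊤, f: 3}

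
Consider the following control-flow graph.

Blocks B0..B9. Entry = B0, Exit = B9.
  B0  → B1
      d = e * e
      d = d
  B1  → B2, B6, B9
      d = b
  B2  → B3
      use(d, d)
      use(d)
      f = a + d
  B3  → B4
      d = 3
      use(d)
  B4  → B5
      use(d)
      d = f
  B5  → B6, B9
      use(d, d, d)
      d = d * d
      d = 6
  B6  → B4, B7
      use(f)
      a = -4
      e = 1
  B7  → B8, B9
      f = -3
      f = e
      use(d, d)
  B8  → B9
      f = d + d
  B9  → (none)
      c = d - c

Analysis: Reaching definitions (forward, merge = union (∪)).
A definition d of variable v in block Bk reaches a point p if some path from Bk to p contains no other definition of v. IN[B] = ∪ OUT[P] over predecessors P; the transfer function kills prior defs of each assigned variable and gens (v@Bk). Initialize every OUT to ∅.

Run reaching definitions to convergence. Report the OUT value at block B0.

Converged values:
  B0:  IN={}  OUT={d@B0}
  B1:  IN={d@B0}  OUT={d@B1}
  B2:  IN={d@B1}  OUT={d@B1, f@B2}
  B3:  IN={d@B1, f@B2}  OUT={d@B3, f@B2}
  B4:  IN={a@B6, d@B1, d@B3, d@B5, e@B6, f@B2}  OUT={a@B6, d@B4, e@B6, f@B2}
  B5:  IN={a@B6, d@B4, e@B6, f@B2}  OUT={a@B6, d@B5, e@B6, f@B2}
  B6:  IN={a@B6, d@B1, d@B5, e@B6, f@B2}  OUT={a@B6, d@B1, d@B5, e@B6, f@B2}
  B7:  IN={a@B6, d@B1, d@B5, e@B6, f@B2}  OUT={a@B6, d@B1, d@B5, e@B6, f@B7}
  B8:  IN={a@B6, d@B1, d@B5, e@B6, f@B7}  OUT={a@B6, d@B1, d@B5, e@B6, f@B8}
  B9:  IN={a@B6, d@B1, d@B5, e@B6, f@B2, f@B7, f@B8}  OUT={a@B6, c@B9, d@B1, d@B5, e@B6, f@B2, f@B7, f@B8}

B0 is the boundary node: IN[B0] = {}
Applying B0's transfer function to that IN value gives OUT[B0] (row B0 above).

Answer: {d@B0}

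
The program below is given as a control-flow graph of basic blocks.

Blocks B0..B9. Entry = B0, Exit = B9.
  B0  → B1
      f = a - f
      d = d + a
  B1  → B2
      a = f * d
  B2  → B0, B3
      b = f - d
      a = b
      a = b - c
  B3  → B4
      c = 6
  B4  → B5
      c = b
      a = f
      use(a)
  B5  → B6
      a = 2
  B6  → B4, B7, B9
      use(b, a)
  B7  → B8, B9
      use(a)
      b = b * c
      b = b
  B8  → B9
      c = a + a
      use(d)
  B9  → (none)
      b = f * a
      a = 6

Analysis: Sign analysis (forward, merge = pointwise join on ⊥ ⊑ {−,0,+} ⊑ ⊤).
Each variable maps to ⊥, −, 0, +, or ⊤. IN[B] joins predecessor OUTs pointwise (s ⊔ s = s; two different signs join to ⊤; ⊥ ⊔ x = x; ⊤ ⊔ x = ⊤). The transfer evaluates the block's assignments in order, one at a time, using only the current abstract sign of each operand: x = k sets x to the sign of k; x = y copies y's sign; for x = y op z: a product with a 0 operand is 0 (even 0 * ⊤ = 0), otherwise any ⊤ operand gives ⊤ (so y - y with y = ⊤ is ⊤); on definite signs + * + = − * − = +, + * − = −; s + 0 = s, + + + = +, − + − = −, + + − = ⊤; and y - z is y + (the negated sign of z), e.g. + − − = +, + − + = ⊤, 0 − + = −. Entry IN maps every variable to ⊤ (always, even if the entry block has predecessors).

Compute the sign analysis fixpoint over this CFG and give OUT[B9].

Answer: {a: +, b: ⊤, c: ⊤, d: ⊤, e: ⊤, f: ⊤}

Derivation:
Fixpoint table:
  B0:   IN=(all ⊤)   OUT=(all ⊤)
  B1:   IN=(all ⊤)   OUT=(all ⊤)
  B2:   IN=(all ⊤)   OUT=(all ⊤)
  B3:   IN=(all ⊤)   OUT={c:+; rest ⊤}
  B4:   IN=(all ⊤)   OUT=(all ⊤)
  B5:   IN=(all ⊤)   OUT={a:+; rest ⊤}
  B6:   IN={a:+; rest ⊤}   OUT={a:+; rest ⊤}
  B7:   IN={a:+; rest ⊤}   OUT={a:+; rest ⊤}
  B8:   IN={a:+; rest ⊤}   OUT={a:+, c:+; rest ⊤}
  B9:   IN={a:+; rest ⊤}   OUT={a:+; rest ⊤}

Merge at B9: IN[B9] = OUT[B6] ⊔ OUT[B7] ⊔ OUT[B8] = {a: +, b: ⊤, c: ⊤, d: ⊤, e: ⊤, f: ⊤}
Applying B9's transfer function to that IN value gives OUT[B9] (row B9 above).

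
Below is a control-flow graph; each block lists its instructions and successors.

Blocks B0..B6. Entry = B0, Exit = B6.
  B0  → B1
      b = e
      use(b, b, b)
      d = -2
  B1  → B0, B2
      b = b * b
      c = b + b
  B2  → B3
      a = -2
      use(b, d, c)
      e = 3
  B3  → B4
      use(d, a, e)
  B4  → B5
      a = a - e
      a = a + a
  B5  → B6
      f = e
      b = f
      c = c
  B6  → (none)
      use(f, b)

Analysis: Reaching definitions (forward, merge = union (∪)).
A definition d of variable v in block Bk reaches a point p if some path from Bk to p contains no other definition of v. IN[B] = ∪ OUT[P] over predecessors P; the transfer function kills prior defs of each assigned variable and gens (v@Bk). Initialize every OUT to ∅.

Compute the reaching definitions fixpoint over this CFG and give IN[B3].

Per-block solution:
  B0:  IN={b@B1, c@B1, d@B0}  OUT={b@B0, c@B1, d@B0}
  B1:  IN={b@B0, c@B1, d@B0}  OUT={b@B1, c@B1, d@B0}
  B2:  IN={b@B1, c@B1, d@B0}  OUT={a@B2, b@B1, c@B1, d@B0, e@B2}
  B3:  IN={a@B2, b@B1, c@B1, d@B0, e@B2}  OUT={a@B2, b@B1, c@B1, d@B0, e@B2}
  B4:  IN={a@B2, b@B1, c@B1, d@B0, e@B2}  OUT={a@B4, b@B1, c@B1, d@B0, e@B2}
  B5:  IN={a@B4, b@B1, c@B1, d@B0, e@B2}  OUT={a@B4, b@B5, c@B5, d@B0, e@B2, f@B5}
  B6:  IN={a@B4, b@B5, c@B5, d@B0, e@B2, f@B5}  OUT={a@B4, b@B5, c@B5, d@B0, e@B2, f@B5}

Merge at B3: IN[B3] = OUT[B2] = {a@B2, b@B1, c@B1, d@B0, e@B2}

Answer: {a@B2, b@B1, c@B1, d@B0, e@B2}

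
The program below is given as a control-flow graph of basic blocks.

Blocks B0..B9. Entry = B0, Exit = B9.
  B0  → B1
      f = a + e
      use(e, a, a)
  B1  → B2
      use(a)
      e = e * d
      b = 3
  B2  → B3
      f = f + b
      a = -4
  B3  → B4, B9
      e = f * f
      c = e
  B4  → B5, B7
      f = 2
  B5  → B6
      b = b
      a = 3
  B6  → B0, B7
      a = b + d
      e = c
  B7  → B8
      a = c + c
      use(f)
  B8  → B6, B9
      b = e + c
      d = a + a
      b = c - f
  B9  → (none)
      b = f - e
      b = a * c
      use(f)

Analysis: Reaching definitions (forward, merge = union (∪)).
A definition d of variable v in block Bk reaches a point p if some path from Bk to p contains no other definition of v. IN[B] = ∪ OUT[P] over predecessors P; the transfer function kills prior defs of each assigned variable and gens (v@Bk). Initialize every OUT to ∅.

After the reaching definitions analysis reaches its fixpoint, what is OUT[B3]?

Answer: {a@B2, b@B1, c@B3, d@B8, e@B3, f@B2}

Derivation:
Fixpoint table:
  B0:  IN={a@B6, b@B5, b@B8, c@B3, d@B8, e@B6, f@B4}  OUT={a@B6, b@B5, b@B8, c@B3, d@B8, e@B6, f@B0}
  B1:  IN={a@B6, b@B5, b@B8, c@B3, d@B8, e@B6, f@B0}  OUT={a@B6, b@B1, c@B3, d@B8, e@B1, f@B0}
  B2:  IN={a@B6, b@B1, c@B3, d@B8, e@B1, f@B0}  OUT={a@B2, b@B1, c@B3, d@B8, e@B1, f@B2}
  B3:  IN={a@B2, b@B1, c@B3, d@B8, e@B1, f@B2}  OUT={a@B2, b@B1, c@B3, d@B8, e@B3, f@B2}
  B4:  IN={a@B2, b@B1, c@B3, d@B8, e@B3, f@B2}  OUT={a@B2, b@B1, c@B3, d@B8, e@B3, f@B4}
  B5:  IN={a@B2, b@B1, c@B3, d@B8, e@B3, f@B4}  OUT={a@B5, b@B5, c@B3, d@B8, e@B3, f@B4}
  B6:  IN={a@B5, a@B7, b@B5, b@B8, c@B3, d@B8, e@B3, e@B6, f@B4}  OUT={a@B6, b@B5, b@B8, c@B3, d@B8, e@B6, f@B4}
  B7:  IN={a@B2, a@B6, b@B1, b@B5, b@B8, c@B3, d@B8, e@B3, e@B6, f@B4}  OUT={a@B7, b@B1, b@B5, b@B8, c@B3, d@B8, e@B3, e@B6, f@B4}
  B8:  IN={a@B7, b@B1, b@B5, b@B8, c@B3, d@B8, e@B3, e@B6, f@B4}  OUT={a@B7, b@B8, c@B3, d@B8, e@B3, e@B6, f@B4}
  B9:  IN={a@B2, a@B7, b@B1, b@B8, c@B3, d@B8, e@B3, e@B6, f@B2, f@B4}  OUT={a@B2, a@B7, b@B9, c@B3, d@B8, e@B3, e@B6, f@B2, f@B4}

Merge at B3: IN[B3] = OUT[B2] = {a@B2, b@B1, c@B3, d@B8, e@B1, f@B2}
Applying B3's transfer function to that IN value gives OUT[B3] (row B3 above).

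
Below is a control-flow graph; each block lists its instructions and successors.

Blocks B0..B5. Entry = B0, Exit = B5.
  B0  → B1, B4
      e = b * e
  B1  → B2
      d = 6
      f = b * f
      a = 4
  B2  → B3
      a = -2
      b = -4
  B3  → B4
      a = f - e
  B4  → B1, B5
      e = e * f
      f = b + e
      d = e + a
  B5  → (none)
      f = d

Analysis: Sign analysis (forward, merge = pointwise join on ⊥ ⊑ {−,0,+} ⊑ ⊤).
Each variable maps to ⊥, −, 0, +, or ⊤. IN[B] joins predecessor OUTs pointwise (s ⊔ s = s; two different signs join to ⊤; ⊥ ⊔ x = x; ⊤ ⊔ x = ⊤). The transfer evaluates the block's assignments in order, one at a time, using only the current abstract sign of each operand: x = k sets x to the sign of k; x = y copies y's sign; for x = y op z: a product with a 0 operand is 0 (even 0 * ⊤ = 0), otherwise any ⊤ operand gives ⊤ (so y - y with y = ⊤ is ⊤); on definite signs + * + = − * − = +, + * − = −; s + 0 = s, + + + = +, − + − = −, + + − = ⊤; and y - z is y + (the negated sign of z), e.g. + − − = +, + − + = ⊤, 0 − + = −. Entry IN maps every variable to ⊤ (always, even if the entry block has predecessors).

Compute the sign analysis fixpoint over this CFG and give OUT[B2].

Answer: {a: -, b: -, c: ⊤, d: +, e: ⊤, f: ⊤}

Derivation:
Per-block solution:
  B0: | IN=(all ⊤) | OUT=(all ⊤)
  B1: | IN=(all ⊤) | OUT={a:+, d:+; rest ⊤}
  B2: | IN={a:+, d:+; rest ⊤} | OUT={a:-, b:-, d:+; rest ⊤}
  B3: | IN={a:-, b:-, d:+; rest ⊤} | OUT={b:-, d:+; rest ⊤}
  B4: | IN=(all ⊤) | OUT=(all ⊤)
  B5: | IN=(all ⊤) | OUT=(all ⊤)

Merge at B2: IN[B2] = OUT[B1] = {a: +, b: ⊤, c: ⊤, d: +, e: ⊤, f: ⊤}
Applying B2's transfer function to that IN value gives OUT[B2] (row B2 above).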